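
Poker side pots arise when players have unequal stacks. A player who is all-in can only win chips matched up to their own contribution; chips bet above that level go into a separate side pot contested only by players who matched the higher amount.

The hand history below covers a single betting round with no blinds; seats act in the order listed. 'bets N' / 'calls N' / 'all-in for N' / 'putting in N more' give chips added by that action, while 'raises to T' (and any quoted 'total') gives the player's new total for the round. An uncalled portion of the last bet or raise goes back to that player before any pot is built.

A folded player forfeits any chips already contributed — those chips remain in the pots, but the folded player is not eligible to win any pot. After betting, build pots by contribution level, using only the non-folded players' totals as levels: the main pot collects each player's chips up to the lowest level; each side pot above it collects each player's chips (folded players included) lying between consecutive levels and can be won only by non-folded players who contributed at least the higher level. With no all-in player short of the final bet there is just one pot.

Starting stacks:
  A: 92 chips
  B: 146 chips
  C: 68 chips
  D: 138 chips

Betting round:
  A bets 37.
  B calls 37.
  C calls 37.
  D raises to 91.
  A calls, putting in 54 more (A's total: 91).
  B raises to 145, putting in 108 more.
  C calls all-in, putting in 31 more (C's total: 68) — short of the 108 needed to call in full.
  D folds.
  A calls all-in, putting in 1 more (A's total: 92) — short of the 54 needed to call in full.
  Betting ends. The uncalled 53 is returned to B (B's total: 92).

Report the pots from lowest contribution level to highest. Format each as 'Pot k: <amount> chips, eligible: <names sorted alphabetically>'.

Pot 1: 272 chips, eligible: A, B, C
Pot 2: 71 chips, eligible: A, B

Derivation:
Contributions (after 53 returned to B): A=92, B=92, C=68, D=91
Folded: D
Pot levels (distinct totals of non-folded players): 68, 92
Layer 1-68: 68 each from A, B, C, D = 68*4 = 272 chips; eligible A, B, C
Layer 69-92: A 24 + B 24 + D 23 = 71 chips; eligible A, B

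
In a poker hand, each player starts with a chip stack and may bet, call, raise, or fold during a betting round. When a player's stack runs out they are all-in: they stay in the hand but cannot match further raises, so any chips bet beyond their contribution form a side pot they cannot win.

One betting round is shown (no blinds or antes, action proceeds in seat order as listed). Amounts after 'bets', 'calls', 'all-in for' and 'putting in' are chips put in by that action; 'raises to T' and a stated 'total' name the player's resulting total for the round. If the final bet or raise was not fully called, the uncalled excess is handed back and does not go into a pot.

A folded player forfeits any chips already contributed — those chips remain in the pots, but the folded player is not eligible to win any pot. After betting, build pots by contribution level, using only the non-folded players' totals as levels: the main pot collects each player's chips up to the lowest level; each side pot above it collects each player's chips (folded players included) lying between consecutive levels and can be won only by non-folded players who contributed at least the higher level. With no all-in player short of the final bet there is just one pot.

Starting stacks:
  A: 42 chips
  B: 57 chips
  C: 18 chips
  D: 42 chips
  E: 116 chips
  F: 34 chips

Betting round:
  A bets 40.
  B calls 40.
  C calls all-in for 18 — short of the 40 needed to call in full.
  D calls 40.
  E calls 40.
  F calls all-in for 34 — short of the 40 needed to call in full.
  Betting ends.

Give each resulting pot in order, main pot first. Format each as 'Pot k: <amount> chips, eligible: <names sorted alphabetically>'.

Contributions: A=40, B=40, C=18, D=40, E=40, F=34
Pot levels (distinct totals of non-folded players): 18, 34, 40
Layer 1-18: 18 each from A, B, C, D, E, F = 18*6 = 108 chips; eligible A, B, C, D, E, F
Layer 19-34: 16 each from A, B, D, E, F = 16*5 = 80 chips; eligible A, B, D, E, F
Layer 35-40: 6 each from A, B, D, E = 6*4 = 24 chips; eligible A, B, D, E

Pot 1: 108 chips, eligible: A, B, C, D, E, F
Pot 2: 80 chips, eligible: A, B, D, E, F
Pot 3: 24 chips, eligible: A, B, D, E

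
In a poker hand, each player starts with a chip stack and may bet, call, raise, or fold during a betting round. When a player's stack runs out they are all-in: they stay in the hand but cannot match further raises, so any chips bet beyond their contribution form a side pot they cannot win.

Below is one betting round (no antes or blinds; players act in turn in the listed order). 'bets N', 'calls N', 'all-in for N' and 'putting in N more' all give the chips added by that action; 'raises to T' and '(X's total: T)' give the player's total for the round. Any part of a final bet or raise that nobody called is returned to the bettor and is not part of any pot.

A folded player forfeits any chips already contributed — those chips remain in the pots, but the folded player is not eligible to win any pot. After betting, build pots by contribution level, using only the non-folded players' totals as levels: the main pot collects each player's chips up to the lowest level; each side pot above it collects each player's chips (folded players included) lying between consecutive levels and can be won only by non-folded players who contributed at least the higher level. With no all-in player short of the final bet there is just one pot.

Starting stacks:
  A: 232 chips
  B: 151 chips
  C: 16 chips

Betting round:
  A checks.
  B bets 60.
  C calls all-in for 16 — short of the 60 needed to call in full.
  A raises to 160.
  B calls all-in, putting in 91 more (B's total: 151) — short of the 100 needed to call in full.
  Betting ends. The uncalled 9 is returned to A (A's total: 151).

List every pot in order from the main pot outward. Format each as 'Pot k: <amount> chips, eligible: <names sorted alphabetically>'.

Pot 1: 48 chips, eligible: A, B, C
Pot 2: 270 chips, eligible: A, B

Derivation:
Contributions (after 9 returned to A): A=151, B=151, C=16
Pot levels (distinct totals of non-folded players): 16, 151
Layer 1-16: 16 each from A, B, C = 16*3 = 48 chips; eligible A, B, C
Layer 17-151: 135 each from A, B = 135*2 = 270 chips; eligible A, B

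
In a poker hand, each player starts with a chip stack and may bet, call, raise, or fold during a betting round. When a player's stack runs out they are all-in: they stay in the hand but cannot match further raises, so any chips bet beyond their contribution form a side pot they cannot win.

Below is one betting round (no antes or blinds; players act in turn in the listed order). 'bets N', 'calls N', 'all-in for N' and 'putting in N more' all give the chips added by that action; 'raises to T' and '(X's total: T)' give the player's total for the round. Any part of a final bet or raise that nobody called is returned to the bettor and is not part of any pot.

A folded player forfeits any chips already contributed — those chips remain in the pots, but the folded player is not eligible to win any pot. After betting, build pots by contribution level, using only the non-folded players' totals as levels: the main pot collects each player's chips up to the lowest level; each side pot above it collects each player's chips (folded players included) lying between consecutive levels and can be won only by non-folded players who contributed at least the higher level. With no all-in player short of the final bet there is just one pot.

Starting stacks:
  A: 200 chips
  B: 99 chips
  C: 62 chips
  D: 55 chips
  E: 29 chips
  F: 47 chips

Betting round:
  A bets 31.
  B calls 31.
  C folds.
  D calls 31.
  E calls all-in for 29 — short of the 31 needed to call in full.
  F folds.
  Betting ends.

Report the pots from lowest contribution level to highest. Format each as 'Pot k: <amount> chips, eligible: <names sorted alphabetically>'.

Pot 1: 116 chips, eligible: A, B, D, E
Pot 2: 6 chips, eligible: A, B, D

Derivation:
Contributions: A=31, B=31, D=31, E=29
Folded: C, F
Pot levels (distinct totals of non-folded players): 29, 31
Layer 1-29: 29 each from A, B, D, E = 29*4 = 116 chips; eligible A, B, D, E
Layer 30-31: 2 each from A, B, D = 2*3 = 6 chips; eligible A, B, D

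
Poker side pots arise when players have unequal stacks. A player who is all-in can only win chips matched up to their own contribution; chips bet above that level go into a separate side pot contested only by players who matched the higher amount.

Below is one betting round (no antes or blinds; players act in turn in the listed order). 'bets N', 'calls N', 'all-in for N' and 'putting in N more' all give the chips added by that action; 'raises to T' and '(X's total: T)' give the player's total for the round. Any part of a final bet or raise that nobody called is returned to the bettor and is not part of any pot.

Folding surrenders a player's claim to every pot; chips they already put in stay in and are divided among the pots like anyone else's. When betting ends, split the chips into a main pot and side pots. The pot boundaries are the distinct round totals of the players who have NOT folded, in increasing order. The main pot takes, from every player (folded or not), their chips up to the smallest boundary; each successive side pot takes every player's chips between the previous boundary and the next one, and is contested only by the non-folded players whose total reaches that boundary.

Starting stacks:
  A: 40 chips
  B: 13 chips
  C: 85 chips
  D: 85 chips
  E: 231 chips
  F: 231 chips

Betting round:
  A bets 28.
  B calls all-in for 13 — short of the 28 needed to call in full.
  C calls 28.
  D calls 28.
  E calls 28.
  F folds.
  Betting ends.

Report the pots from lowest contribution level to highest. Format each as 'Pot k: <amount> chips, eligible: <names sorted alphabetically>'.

Contributions: A=28, B=13, C=28, D=28, E=28
Folded: F
Pot levels (distinct totals of non-folded players): 13, 28
Layer 1-13: 13 each from A, B, C, D, E = 13*5 = 65 chips; eligible A, B, C, D, E
Layer 14-28: 15 each from A, C, D, E = 15*4 = 60 chips; eligible A, C, D, E

Pot 1: 65 chips, eligible: A, B, C, D, E
Pot 2: 60 chips, eligible: A, C, D, E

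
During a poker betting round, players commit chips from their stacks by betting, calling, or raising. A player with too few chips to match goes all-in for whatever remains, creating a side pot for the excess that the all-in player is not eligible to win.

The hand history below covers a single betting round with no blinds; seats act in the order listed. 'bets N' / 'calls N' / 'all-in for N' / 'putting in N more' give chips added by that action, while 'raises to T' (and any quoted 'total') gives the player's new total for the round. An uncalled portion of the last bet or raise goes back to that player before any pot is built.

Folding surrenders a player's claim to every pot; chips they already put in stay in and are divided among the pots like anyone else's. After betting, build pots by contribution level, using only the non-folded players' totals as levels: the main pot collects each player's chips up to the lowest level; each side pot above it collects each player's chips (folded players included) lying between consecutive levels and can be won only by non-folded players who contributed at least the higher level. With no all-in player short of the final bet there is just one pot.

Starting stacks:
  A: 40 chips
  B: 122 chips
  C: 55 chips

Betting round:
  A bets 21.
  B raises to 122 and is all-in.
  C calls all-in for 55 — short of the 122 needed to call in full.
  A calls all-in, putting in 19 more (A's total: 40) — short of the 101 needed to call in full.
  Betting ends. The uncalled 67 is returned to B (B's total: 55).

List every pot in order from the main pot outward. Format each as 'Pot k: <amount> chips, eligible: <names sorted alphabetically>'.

Contributions (after 67 returned to B): A=40, B=55, C=55
Pot levels (distinct totals of non-folded players): 40, 55
Layer 1-40: 40 each from A, B, C = 40*3 = 120 chips; eligible A, B, C
Layer 41-55: 15 each from B, C = 15*2 = 30 chips; eligible B, C

Pot 1: 120 chips, eligible: A, B, C
Pot 2: 30 chips, eligible: B, C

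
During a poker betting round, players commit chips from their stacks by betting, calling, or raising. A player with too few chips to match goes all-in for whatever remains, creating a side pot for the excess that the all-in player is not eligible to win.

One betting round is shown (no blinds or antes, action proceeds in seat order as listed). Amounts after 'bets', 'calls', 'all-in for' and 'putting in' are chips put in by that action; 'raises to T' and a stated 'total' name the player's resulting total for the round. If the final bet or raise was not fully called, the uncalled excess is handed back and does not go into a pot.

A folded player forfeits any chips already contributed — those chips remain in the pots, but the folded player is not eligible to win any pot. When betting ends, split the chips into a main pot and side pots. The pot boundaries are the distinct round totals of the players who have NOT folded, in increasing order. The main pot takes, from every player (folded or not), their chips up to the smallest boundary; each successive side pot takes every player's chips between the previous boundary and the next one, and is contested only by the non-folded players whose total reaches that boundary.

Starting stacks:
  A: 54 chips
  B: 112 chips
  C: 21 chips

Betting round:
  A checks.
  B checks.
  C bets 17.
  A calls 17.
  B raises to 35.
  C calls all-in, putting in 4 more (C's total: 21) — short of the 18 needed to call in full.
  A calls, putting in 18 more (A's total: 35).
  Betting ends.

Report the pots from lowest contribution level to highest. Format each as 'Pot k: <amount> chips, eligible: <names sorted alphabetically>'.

Contributions: A=35, B=35, C=21
Pot levels (distinct totals of non-folded players): 21, 35
Layer 1-21: 21 each from A, B, C = 21*3 = 63 chips; eligible A, B, C
Layer 22-35: 14 each from A, B = 14*2 = 28 chips; eligible A, B

Pot 1: 63 chips, eligible: A, B, C
Pot 2: 28 chips, eligible: A, B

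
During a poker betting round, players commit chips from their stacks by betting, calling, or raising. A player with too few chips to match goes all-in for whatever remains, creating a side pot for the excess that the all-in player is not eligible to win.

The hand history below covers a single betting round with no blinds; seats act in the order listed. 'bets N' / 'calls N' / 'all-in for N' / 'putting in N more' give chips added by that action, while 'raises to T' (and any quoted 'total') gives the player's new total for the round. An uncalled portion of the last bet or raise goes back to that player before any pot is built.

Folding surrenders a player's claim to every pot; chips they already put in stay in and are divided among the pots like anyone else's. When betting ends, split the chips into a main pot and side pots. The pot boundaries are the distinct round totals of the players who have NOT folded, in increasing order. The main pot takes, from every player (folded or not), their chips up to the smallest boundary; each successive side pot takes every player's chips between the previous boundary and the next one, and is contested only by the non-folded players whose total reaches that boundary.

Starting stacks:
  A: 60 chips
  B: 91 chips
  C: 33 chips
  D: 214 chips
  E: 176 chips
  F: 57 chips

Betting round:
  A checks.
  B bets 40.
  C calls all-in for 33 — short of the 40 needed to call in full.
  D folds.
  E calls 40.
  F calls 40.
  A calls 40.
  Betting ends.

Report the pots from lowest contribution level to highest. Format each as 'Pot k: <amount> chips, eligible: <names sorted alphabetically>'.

Pot 1: 165 chips, eligible: A, B, C, E, F
Pot 2: 28 chips, eligible: A, B, E, F

Derivation:
Contributions: A=40, B=40, C=33, E=40, F=40
Folded: D
Pot levels (distinct totals of non-folded players): 33, 40
Layer 1-33: 33 each from A, B, C, E, F = 33*5 = 165 chips; eligible A, B, C, E, F
Layer 34-40: 7 each from A, B, E, F = 7*4 = 28 chips; eligible A, B, E, F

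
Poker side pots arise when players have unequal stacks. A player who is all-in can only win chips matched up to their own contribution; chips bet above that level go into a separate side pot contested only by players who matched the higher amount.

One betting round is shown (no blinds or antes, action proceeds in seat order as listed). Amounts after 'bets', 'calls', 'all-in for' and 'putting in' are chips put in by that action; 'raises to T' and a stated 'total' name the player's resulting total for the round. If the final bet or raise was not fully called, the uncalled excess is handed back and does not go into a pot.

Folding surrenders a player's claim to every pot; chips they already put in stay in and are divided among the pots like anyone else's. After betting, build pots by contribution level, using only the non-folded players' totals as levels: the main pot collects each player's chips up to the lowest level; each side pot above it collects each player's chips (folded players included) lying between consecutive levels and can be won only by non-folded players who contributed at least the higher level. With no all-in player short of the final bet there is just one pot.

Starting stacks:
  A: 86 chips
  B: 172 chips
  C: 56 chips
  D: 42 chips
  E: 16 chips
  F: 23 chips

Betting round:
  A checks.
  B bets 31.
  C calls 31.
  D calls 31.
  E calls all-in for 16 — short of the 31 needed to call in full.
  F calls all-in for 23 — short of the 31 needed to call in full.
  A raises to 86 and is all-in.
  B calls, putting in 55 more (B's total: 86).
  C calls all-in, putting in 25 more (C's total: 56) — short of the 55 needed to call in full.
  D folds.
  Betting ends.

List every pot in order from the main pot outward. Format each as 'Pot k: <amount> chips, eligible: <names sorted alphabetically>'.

Pot 1: 96 chips, eligible: A, B, C, E, F
Pot 2: 35 chips, eligible: A, B, C, F
Pot 3: 107 chips, eligible: A, B, C
Pot 4: 60 chips, eligible: A, B

Derivation:
Contributions: A=86, B=86, C=56, D=31, E=16, F=23
Folded: D
Pot levels (distinct totals of non-folded players): 16, 23, 56, 86
Layer 1-16: 16 each from A, B, C, D, E, F = 16*6 = 96 chips; eligible A, B, C, E, F
Layer 17-23: 7 each from A, B, C, D, F = 7*5 = 35 chips; eligible A, B, C, F
Layer 24-56: A 33 + B 33 + C 33 + D 8 = 107 chips; eligible A, B, C
Layer 57-86: 30 each from A, B = 30*2 = 60 chips; eligible A, B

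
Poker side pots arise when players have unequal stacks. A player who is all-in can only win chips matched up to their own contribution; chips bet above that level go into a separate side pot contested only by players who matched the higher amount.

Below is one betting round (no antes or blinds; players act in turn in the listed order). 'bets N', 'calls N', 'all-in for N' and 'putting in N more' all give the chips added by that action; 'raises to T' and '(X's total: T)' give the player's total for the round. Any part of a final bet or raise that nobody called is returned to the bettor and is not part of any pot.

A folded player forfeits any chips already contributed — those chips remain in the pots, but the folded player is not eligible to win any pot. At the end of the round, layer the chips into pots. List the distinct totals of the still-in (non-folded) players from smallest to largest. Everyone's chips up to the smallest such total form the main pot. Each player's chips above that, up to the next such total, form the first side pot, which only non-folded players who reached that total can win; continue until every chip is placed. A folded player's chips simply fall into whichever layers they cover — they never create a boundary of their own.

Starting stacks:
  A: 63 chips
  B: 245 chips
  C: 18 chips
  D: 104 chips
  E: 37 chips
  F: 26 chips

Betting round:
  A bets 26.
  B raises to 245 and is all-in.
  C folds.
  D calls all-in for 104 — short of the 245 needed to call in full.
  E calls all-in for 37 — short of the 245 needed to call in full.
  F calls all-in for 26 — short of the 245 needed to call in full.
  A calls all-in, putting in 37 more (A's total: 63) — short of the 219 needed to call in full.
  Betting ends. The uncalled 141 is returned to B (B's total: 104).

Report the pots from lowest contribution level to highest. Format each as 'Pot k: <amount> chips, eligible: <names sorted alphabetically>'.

Pot 1: 130 chips, eligible: A, B, D, E, F
Pot 2: 44 chips, eligible: A, B, D, E
Pot 3: 78 chips, eligible: A, B, D
Pot 4: 82 chips, eligible: B, D

Derivation:
Contributions (after 141 returned to B): A=63, B=104, D=104, E=37, F=26
Folded: C
Pot levels (distinct totals of non-folded players): 26, 37, 63, 104
Layer 1-26: 26 each from A, B, D, E, F = 26*5 = 130 chips; eligible A, B, D, E, F
Layer 27-37: 11 each from A, B, D, E = 11*4 = 44 chips; eligible A, B, D, E
Layer 38-63: 26 each from A, B, D = 26*3 = 78 chips; eligible A, B, D
Layer 64-104: 41 each from B, D = 41*2 = 82 chips; eligible B, D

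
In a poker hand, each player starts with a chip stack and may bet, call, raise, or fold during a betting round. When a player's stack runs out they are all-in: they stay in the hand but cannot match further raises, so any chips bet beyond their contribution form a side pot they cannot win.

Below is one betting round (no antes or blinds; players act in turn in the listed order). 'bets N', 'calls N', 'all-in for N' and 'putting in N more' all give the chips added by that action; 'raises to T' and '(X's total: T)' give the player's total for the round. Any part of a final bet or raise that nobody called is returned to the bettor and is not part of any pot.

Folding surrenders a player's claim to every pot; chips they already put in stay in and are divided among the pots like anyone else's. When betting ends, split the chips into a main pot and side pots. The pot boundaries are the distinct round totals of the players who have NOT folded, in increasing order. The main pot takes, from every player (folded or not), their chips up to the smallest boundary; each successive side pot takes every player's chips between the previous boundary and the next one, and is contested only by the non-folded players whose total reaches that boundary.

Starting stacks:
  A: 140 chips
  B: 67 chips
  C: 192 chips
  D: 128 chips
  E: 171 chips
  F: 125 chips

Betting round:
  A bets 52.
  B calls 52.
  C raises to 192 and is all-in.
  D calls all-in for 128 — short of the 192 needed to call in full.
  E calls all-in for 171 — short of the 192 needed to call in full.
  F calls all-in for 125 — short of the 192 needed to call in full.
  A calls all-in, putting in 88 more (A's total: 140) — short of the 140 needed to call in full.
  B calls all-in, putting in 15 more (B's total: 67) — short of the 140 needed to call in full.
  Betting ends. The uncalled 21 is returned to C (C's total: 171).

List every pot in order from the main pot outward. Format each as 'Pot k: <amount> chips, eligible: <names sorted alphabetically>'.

Pot 1: 402 chips, eligible: A, B, C, D, E, F
Pot 2: 290 chips, eligible: A, C, D, E, F
Pot 3: 12 chips, eligible: A, C, D, E
Pot 4: 36 chips, eligible: A, C, E
Pot 5: 62 chips, eligible: C, E

Derivation:
Contributions (after 21 returned to C): A=140, B=67, C=171, D=128, E=171, F=125
Pot levels (distinct totals of non-folded players): 67, 125, 128, 140, 171
Layer 1-67: 67 each from A, B, C, D, E, F = 67*6 = 402 chips; eligible A, B, C, D, E, F
Layer 68-125: 58 each from A, C, D, E, F = 58*5 = 290 chips; eligible A, C, D, E, F
Layer 126-128: 3 each from A, C, D, E = 3*4 = 12 chips; eligible A, C, D, E
Layer 129-140: 12 each from A, C, E = 12*3 = 36 chips; eligible A, C, E
Layer 141-171: 31 each from C, E = 31*2 = 62 chips; eligible C, E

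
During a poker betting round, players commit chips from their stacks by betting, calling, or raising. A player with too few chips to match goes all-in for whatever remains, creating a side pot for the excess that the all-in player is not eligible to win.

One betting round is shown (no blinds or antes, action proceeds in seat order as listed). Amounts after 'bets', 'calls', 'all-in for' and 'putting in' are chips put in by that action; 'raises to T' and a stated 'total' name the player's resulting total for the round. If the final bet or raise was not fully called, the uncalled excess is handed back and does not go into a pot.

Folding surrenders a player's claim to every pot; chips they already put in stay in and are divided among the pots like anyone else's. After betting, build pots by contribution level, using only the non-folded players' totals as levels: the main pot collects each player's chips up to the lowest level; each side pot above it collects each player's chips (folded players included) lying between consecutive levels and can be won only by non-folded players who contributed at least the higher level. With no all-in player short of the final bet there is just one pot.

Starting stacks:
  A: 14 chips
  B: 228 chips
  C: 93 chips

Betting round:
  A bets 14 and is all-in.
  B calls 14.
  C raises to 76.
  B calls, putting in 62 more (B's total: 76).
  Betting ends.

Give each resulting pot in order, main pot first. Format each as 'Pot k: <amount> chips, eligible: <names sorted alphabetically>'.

Contributions: A=14, B=76, C=76
Pot levels (distinct totals of non-folded players): 14, 76
Layer 1-14: 14 each from A, B, C = 14*3 = 42 chips; eligible A, B, C
Layer 15-76: 62 each from B, C = 62*2 = 124 chips; eligible B, C

Pot 1: 42 chips, eligible: A, B, C
Pot 2: 124 chips, eligible: B, C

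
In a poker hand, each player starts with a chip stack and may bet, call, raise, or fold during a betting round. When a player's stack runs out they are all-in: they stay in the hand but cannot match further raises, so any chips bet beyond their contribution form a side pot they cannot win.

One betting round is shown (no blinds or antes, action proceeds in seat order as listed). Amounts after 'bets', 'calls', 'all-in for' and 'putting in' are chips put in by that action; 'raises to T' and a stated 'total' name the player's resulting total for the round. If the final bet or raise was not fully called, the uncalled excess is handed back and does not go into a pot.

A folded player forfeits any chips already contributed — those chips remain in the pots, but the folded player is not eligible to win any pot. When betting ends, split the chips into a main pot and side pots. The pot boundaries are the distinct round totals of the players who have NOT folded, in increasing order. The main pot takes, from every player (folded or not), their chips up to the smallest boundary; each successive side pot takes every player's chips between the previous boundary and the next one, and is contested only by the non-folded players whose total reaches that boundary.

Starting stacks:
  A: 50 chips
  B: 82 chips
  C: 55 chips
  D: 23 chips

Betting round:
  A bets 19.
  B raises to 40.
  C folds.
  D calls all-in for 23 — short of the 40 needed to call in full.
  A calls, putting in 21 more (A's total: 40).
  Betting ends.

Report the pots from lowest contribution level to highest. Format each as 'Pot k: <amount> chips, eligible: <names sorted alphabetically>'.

Contributions: A=40, B=40, D=23
Folded: C
Pot levels (distinct totals of non-folded players): 23, 40
Layer 1-23: 23 each from A, B, D = 23*3 = 69 chips; eligible A, B, D
Layer 24-40: 17 each from A, B = 17*2 = 34 chips; eligible A, B

Pot 1: 69 chips, eligible: A, B, D
Pot 2: 34 chips, eligible: A, B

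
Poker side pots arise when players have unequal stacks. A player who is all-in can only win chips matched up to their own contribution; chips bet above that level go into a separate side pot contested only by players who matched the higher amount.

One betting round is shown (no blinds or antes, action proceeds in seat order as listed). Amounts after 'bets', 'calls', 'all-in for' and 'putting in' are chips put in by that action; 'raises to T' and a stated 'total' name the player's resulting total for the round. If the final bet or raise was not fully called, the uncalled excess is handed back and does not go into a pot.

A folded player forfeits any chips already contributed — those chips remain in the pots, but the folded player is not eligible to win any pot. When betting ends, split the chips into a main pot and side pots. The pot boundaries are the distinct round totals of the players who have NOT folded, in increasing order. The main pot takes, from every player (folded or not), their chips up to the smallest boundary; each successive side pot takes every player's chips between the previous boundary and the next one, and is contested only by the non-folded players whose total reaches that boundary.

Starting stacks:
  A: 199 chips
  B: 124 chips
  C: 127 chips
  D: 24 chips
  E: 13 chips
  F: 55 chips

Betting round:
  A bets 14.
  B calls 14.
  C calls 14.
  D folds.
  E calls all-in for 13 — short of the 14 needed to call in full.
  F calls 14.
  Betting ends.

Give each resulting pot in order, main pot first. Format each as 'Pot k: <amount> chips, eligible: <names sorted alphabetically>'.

Pot 1: 65 chips, eligible: A, B, C, E, F
Pot 2: 4 chips, eligible: A, B, C, F

Derivation:
Contributions: A=14, B=14, C=14, E=13, F=14
Folded: D
Pot levels (distinct totals of non-folded players): 13, 14
Layer 1-13: 13 each from A, B, C, E, F = 13*5 = 65 chips; eligible A, B, C, E, F
Layer 14-14: 1 each from A, B, C, F = 1*4 = 4 chips; eligible A, B, C, F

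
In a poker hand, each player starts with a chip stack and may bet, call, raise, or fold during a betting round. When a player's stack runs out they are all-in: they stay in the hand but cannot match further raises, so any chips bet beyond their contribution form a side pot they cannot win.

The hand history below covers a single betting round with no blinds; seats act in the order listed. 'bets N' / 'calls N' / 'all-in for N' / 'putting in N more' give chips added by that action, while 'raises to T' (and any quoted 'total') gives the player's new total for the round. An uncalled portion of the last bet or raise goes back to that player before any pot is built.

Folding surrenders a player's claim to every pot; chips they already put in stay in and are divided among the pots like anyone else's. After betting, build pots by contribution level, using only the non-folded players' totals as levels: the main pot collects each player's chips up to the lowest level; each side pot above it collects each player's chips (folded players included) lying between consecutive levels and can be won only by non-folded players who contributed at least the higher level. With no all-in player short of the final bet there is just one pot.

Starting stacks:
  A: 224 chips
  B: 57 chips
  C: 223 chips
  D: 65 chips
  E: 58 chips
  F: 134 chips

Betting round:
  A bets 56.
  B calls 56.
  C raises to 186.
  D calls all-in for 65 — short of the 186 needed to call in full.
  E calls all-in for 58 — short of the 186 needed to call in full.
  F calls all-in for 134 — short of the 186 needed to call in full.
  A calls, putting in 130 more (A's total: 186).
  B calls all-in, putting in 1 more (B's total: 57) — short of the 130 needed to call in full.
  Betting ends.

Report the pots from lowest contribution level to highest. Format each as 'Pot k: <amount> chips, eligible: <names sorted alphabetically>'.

Pot 1: 342 chips, eligible: A, B, C, D, E, F
Pot 2: 5 chips, eligible: A, C, D, E, F
Pot 3: 28 chips, eligible: A, C, D, F
Pot 4: 207 chips, eligible: A, C, F
Pot 5: 104 chips, eligible: A, C

Derivation:
Contributions: A=186, B=57, C=186, D=65, E=58, F=134
Pot levels (distinct totals of non-folded players): 57, 58, 65, 134, 186
Layer 1-57: 57 each from A, B, C, D, E, F = 57*6 = 342 chips; eligible A, B, C, D, E, F
Layer 58-58: 1 each from A, C, D, E, F = 1*5 = 5 chips; eligible A, C, D, E, F
Layer 59-65: 7 each from A, C, D, F = 7*4 = 28 chips; eligible A, C, D, F
Layer 66-134: 69 each from A, C, F = 69*3 = 207 chips; eligible A, C, F
Layer 135-186: 52 each from A, C = 52*2 = 104 chips; eligible A, C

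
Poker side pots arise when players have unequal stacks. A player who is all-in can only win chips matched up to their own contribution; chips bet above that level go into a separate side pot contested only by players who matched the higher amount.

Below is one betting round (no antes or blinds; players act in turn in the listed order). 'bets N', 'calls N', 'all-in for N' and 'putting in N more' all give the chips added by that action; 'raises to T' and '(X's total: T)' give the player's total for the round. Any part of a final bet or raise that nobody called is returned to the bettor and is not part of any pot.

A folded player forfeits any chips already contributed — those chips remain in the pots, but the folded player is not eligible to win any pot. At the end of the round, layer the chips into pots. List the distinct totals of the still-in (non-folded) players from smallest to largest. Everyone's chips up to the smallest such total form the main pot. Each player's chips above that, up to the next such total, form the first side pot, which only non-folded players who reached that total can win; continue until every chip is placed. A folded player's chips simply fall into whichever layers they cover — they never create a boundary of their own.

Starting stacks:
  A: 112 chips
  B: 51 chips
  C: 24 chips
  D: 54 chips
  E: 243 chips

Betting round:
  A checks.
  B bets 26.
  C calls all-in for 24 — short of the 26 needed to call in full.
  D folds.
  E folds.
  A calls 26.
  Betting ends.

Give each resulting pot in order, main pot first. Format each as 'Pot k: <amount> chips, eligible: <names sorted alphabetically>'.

Pot 1: 72 chips, eligible: A, B, C
Pot 2: 4 chips, eligible: A, B

Derivation:
Contributions: A=26, B=26, C=24
Folded: D, E
Pot levels (distinct totals of non-folded players): 24, 26
Layer 1-24: 24 each from A, B, C = 24*3 = 72 chips; eligible A, B, C
Layer 25-26: 2 each from A, B = 2*2 = 4 chips; eligible A, B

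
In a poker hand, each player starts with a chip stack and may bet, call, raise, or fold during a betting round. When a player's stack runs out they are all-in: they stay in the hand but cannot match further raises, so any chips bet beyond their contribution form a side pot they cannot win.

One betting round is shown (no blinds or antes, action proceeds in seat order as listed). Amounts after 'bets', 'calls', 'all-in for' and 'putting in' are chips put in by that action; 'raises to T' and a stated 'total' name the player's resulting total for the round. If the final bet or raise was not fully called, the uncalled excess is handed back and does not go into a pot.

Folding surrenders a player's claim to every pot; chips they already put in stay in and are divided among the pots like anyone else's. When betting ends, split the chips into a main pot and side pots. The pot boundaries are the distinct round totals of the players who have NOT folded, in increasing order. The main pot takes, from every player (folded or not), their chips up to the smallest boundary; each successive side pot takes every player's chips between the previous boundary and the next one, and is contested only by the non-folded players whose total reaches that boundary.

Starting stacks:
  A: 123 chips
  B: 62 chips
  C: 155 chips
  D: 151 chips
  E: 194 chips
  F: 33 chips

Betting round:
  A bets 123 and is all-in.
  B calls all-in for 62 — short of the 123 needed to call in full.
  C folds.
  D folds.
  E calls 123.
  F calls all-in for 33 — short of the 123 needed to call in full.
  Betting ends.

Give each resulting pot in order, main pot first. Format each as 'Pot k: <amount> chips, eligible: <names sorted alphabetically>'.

Contributions: A=123, B=62, E=123, F=33
Folded: C, D
Pot levels (distinct totals of non-folded players): 33, 62, 123
Layer 1-33: 33 each from A, B, E, F = 33*4 = 132 chips; eligible A, B, E, F
Layer 34-62: 29 each from A, B, E = 29*3 = 87 chips; eligible A, B, E
Layer 63-123: 61 each from A, E = 61*2 = 122 chips; eligible A, E

Pot 1: 132 chips, eligible: A, B, E, F
Pot 2: 87 chips, eligible: A, B, E
Pot 3: 122 chips, eligible: A, E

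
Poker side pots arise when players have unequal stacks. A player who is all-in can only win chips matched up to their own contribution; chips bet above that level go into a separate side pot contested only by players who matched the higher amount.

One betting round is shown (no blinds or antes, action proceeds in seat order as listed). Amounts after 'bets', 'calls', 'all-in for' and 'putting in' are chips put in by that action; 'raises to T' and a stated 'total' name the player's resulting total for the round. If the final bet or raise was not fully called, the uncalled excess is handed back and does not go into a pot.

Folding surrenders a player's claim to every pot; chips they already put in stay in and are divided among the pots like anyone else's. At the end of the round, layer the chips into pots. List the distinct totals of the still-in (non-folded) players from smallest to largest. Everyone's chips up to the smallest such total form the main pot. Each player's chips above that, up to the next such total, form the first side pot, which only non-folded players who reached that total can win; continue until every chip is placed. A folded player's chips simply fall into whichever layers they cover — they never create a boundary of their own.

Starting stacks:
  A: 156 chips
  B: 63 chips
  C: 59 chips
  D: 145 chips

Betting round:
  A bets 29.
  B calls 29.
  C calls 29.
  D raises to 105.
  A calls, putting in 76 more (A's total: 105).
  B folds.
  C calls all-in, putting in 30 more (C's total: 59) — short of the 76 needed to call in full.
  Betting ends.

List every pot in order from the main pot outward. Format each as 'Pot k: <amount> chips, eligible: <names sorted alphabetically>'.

Pot 1: 206 chips, eligible: A, C, D
Pot 2: 92 chips, eligible: A, D

Derivation:
Contributions: A=105, B=29, C=59, D=105
Folded: B
Pot levels (distinct totals of non-folded players): 59, 105
Layer 1-59: A 59 + B 29 + C 59 + D 59 = 206 chips; eligible A, C, D
Layer 60-105: 46 each from A, D = 46*2 = 92 chips; eligible A, D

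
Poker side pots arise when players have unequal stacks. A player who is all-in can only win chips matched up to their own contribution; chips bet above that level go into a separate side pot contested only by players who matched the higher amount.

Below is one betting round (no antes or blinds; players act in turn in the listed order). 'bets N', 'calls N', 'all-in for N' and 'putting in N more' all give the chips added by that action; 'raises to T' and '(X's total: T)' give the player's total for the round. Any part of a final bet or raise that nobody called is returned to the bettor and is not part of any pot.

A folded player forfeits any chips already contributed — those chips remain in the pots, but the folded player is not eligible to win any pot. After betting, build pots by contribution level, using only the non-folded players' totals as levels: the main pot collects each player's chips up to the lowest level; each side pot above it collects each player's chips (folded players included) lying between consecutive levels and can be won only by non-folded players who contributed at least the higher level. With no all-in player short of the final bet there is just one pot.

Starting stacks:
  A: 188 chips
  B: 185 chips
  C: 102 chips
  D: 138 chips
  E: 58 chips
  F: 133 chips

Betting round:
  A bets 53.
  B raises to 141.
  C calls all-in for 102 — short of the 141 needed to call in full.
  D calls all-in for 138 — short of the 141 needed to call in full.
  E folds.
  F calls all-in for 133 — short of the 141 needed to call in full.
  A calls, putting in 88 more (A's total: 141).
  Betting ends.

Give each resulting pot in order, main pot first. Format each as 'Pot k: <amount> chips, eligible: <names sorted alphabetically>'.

Contributions: A=141, B=141, C=102, D=138, F=133
Folded: E
Pot levels (distinct totals of non-folded players): 102, 133, 138, 141
Layer 1-102: 102 each from A, B, C, D, F = 102*5 = 510 chips; eligible A, B, C, D, F
Layer 103-133: 31 each from A, B, D, F = 31*4 = 124 chips; eligible A, B, D, F
Layer 134-138: 5 each from A, B, D = 5*3 = 15 chips; eligible A, B, D
Layer 139-141: 3 each from A, B = 3*2 = 6 chips; eligible A, B

Pot 1: 510 chips, eligible: A, B, C, D, F
Pot 2: 124 chips, eligible: A, B, D, F
Pot 3: 15 chips, eligible: A, B, D
Pot 4: 6 chips, eligible: A, B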